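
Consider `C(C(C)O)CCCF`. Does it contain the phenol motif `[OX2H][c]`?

No

The pattern [OX2H][c] describes a hydroxyl oxygen attached to an aromatic carbon — a phenol.
The closest candidate here is a hydroxyl group (-OH), but the -OH is on an aliphatic carbon, not an aromatic c. No other fragment satisfies the full query, so there is no match.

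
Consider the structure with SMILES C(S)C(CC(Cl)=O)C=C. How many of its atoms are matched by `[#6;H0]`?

Check the 9 heavy atoms by environment: 3× C (H2) → no; 2× C (H1) → no; 1× S (H1) → no; 1× C (H0) → match; 1× O (H0) → no; 1× Cl (H0) → no.
That gives 1 matching atom.

1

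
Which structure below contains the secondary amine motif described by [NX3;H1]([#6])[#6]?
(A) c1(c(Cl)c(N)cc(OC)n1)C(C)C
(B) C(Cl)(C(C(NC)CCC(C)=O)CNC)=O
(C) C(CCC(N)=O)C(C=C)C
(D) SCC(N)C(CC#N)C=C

B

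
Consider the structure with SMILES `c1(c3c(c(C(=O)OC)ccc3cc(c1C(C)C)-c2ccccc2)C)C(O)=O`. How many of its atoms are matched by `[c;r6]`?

16

The query [c;r6] means: aromatic carbon that belongs to a six-membered ring.
Check the 27 heavy atoms by environment: 16× c (aromatic, in 6-ring) → match; 7× C (acyclic) → no; 4× O (acyclic) → no.
That gives 16 matching atoms.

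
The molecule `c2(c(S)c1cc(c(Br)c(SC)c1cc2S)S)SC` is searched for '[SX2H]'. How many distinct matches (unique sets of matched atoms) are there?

3

[SX2H] is the SMARTS for a thiol: an aliphatic sulfur with two connections, one being H.
The molecule carries 3 separate instances of a thiol (-SH) meeting every constraint; each maps to a distinct set of atoms, giving 3 matches.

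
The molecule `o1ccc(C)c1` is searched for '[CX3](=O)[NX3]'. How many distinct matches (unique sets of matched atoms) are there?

[CX3](=O)[NX3] is the SMARTS for an amide: a carbonyl carbon bonded to a trivalent nitrogen.
No fragment in the molecule satisfies every constraint, giving 0 matches.

0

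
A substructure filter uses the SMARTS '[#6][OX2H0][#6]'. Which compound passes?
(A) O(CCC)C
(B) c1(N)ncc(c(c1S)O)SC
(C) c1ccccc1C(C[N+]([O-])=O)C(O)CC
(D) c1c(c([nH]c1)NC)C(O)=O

A

[#6][OX2H0][#6] describes an aliphatic oxygen bridging two carbons with no H on the oxygen (an ether).
(A) contains a methoxy ether (-OCH3), which satisfies every atom and bond constraint.
(B) has a hydroxyl group (-OH) but the oxygen has H1, not H0 bridging two carbons.
(C) has a hydroxyl group (-OH) but the oxygen has H1, not H0 bridging two carbons.
(D) has a carboxylic acid group (-C(=O)OH) but the -OH oxygen has H1; the =O is OX1, not OX2.
So the answer is (A).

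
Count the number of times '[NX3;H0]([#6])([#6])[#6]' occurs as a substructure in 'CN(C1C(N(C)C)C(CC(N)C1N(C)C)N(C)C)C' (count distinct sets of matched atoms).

[NX3;H0]([#6])([#6])[#6] is the SMARTS for a tertiary amine: a trivalent nitrogen with no H, bonded to three carbons.
The molecule carries 4 separate instances of a dimethylamino group (-N(CH3)2) meeting every constraint; each maps to a distinct set of atoms, giving 4 matches.

4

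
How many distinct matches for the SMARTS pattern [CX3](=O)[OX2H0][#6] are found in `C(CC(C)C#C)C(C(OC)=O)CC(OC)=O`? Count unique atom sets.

2

[CX3](=O)[OX2H0][#6] is the SMARTS for an ester: a carbonyl carbon bonded to an oxygen that is itself bonded to carbon (no H on that O).
The molecule carries 2 separate instances of a methyl-ester group (-C(=O)OCH3) meeting every constraint; each maps to a distinct set of atoms, giving 2 matches.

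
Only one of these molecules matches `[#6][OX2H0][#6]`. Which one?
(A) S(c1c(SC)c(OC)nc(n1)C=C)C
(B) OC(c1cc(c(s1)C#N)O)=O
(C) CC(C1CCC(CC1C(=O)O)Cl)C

[#6][OX2H0][#6] describes an aliphatic oxygen bridging two carbons with no H on the oxygen (an ether).
(A) contains a methoxy ether (-OCH3), which satisfies every atom and bond constraint.
(B) has a carboxylic acid group (-C(=O)OH) but the -OH oxygen has H1; the =O is OX1, not OX2.
(C) has a carboxylic acid group (-C(=O)OH) but the -OH oxygen has H1; the =O is OX1, not OX2.
So the answer is (A).

A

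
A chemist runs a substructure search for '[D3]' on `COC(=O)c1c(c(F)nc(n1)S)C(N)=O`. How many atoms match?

Check the 15 heavy atoms by environment: 2× n (aromatic, D2) → no; 4× c (aromatic, D3) → match; 1× F (D1) → no; 2× C (D3) → match; 2× O (D1) → no; 1× N (D1) → no; 1× O (D2) → no; 1× C (D1) → no; 1× S (D1) → no.
Summing the matching environments: 4 + 2 = 6 matching atoms.

6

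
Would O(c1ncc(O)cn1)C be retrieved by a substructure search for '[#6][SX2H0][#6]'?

The pattern [#6][SX2H0][#6] describes an aliphatic sulfur bridging two carbons with no H on the sulfur — a thioether.
The closest candidate here is a methoxy ether (-OCH3), but the bridging atom is O, not S. No other fragment satisfies the full query, so there is no match.

No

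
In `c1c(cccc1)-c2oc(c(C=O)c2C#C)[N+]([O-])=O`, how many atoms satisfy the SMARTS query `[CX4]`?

Check the 18 heavy atoms by environment: 1× o (aromatic, X2) → no; 10× c (aromatic, X3) → no; 1× C (X3) → no; 2× O (X1) → no; 2× C (X2) → no; 1× N (charge +1, X3) → no; 1× O (charge -1, X1) → no.
No environment satisfies the query, so 0 matching atoms.

0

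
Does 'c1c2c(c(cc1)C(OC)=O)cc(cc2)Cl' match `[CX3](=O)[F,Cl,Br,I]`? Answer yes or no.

No

The pattern [CX3](=O)[F,Cl,Br,I] describes a carbonyl carbon bonded to a halogen — an acyl halide.
The closest candidate here is a chloro substituent, but the Cl is not on a carbonyl carbon. No other fragment satisfies the full query, so there is no match.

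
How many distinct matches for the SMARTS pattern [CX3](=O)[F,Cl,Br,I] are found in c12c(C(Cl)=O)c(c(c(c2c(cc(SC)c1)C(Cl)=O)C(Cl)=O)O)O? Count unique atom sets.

3

[CX3](=O)[F,Cl,Br,I] is the SMARTS for an acyl halide: a carbonyl carbon bonded to a halogen.
The molecule carries 3 separate instances of an acyl chloride (-C(=O)Cl) meeting every constraint; each maps to a distinct set of atoms, giving 3 matches.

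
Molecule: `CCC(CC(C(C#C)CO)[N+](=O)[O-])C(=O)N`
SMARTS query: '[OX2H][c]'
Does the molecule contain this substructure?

No

The pattern [OX2H][c] describes a hydroxyl oxygen attached to an aromatic carbon — a phenol.
The closest candidate here is a hydroxyl group (-OH), but the -OH is on an aliphatic carbon, not an aromatic c. No other fragment satisfies the full query, so there is no match.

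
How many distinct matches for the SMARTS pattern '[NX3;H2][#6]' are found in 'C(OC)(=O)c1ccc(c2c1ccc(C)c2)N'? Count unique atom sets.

1

[NX3;H2][#6] is the SMARTS for a primary amine: a trivalent nitrogen with two H attached to carbon.
Exactly one fragment in the molecule meets all constraints, giving 1 match.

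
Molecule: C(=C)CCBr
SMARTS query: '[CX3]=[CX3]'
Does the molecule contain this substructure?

Yes

The pattern [CX3]=[CX3] describes a non-aromatic C=C double bond between two sp2 carbons — an alkene.
The molecule carries a vinyl group (-CH=CH2), whose atoms satisfy every constraint of the query, so the pattern matches.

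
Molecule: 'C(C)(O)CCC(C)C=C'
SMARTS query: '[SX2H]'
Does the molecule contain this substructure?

No

The pattern [SX2H] describes an aliphatic sulfur with two connections, one being H — a thiol.
The closest candidate here is a hydroxyl group (-OH), but it is an -OH, not an -SH. No other fragment satisfies the full query, so there is no match.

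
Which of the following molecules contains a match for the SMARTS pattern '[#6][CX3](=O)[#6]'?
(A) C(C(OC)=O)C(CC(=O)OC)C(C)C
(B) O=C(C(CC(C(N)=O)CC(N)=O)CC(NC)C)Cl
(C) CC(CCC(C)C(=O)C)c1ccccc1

C

[#6][CX3](=O)[#6] describes a carbonyl carbon (no H) flanked by two carbons (a ketone).
(A) has a methyl-ester group (-C(=O)OCH3) but one neighbour of the carbonyl carbon is O, not C.
(B) has a primary amide (-C(=O)NH2) but one neighbour of the carbonyl carbon is N, not C.
(C) contains an acetyl/ketone group (-C(=O)CH3), which satisfies every atom and bond constraint.
So the answer is (C).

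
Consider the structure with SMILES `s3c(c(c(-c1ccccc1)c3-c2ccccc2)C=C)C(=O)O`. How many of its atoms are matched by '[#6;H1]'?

11

The query [#6;H1] means: any carbon bearing exactly one hydrogen.
Check the 22 heavy atoms by environment: 1× s (aromatic, H0) → no; 6× c (aromatic, H0) → no; 10× c (aromatic, H1) → match; 1× C (H1) → match; 1× C (H2) → no; 1× C (H0) → no; 1× O (H0) → no; 1× O (H1) → no.
Summing the matching environments: 10 + 1 = 11 matching atoms.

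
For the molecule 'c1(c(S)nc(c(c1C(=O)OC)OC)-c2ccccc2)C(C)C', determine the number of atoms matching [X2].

The query [X2] means: any atom with exactly two total connections (bonds + H).
Check the 22 heavy atoms by environment: 1× n (aromatic, X2) → match; 11× c (aromatic, X3) → no; 1× C (X3) → no; 1× O (X1) → no; 2× O (X2) → match; 5× C (X4) → no; 1× S (X2) → match.
Summing the matching environments: 1 + 2 + 1 = 4 matching atoms.

4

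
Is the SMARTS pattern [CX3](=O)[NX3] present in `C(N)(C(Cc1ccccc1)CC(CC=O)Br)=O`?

Yes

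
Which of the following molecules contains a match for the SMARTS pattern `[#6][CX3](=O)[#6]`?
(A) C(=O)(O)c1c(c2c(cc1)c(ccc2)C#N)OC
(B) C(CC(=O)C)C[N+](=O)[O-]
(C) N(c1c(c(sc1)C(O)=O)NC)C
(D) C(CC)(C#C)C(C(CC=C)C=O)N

B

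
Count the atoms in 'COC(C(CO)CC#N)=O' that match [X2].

3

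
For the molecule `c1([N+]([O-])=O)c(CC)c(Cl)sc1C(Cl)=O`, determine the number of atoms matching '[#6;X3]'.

5

The query [#6;X3] means: any carbon (aromatic or not) with three total connections.
Check the 14 heavy atoms by environment: 1× s (aromatic, X2) → no; 4× c (aromatic, X3) → match; 2× Cl (X1) → no; 2× C (X4) → no; 1× C (X3) → match; 2× O (X1) → no; 1× N (charge +1, X3) → no; 1× O (charge -1, X1) → no.
Summing the matching environments: 4 + 1 = 5 matching atoms.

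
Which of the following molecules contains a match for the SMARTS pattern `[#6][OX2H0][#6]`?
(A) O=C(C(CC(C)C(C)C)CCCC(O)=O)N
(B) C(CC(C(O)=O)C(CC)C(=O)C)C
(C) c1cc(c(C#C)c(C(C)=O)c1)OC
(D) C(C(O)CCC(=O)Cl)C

[#6][OX2H0][#6] describes an aliphatic oxygen bridging two carbons with no H on the oxygen (an ether).
(A) has a carboxylic acid group (-C(=O)OH) but the -OH oxygen has H1; the =O is OX1, not OX2.
(B) has a carboxylic acid group (-C(=O)OH) but the -OH oxygen has H1; the =O is OX1, not OX2.
(C) contains a methoxy ether (-OCH3), which satisfies every atom and bond constraint.
(D) has a hydroxyl group (-OH) but the oxygen has H1, not H0 bridging two carbons.
So the answer is (C).

C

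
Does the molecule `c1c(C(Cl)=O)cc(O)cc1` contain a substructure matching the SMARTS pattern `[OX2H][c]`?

The pattern [OX2H][c] describes a hydroxyl oxygen attached to an aromatic carbon — a phenol.
The molecule carries a hydroxyl group (-OH), whose atoms satisfy every constraint of the query, so the pattern matches.

Yes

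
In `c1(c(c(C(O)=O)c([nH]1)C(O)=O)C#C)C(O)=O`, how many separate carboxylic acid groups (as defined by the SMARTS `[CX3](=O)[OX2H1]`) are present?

3

[CX3](=O)[OX2H1] is the SMARTS for a carboxylic acid: an sp2 carbon double-bonded to O and single-bonded to an -OH oxygen.
The molecule carries 3 separate instances of a carboxylic acid group (-C(=O)OH) meeting every constraint; each maps to a distinct set of atoms, giving 3 matches.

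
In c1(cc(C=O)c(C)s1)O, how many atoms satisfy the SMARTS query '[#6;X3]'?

The query [#6;X3] means: any carbon (aromatic or not) with three total connections.
Check the 9 heavy atoms by environment: 1× s (aromatic, X2) → no; 4× c (aromatic, X3) → match; 1× C (X4) → no; 1× O (X2) → no; 1× C (X3) → match; 1× O (X1) → no.
Summing the matching environments: 4 + 1 = 5 matching atoms.

5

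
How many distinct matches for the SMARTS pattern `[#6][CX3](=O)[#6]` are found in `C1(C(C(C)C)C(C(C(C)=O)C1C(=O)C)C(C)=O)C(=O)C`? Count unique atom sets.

[#6][CX3](=O)[#6] is the SMARTS for a ketone: a carbonyl carbon (no H) flanked by two carbons.
The molecule carries 4 separate instances of an acetyl/ketone group (-C(=O)CH3) meeting every constraint; each maps to a distinct set of atoms, giving 4 matches.

4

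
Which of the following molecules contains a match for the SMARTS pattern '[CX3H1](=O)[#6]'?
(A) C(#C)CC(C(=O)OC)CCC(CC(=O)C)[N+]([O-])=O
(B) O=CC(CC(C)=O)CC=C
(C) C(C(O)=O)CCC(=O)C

[CX3H1](=O)[#6] describes an sp2 carbon with one H, double-bonded to O and single-bonded to carbon (an aldehyde).
(A) has an acetyl/ketone group (-C(=O)CH3) but the carbonyl carbon has H0 (two carbon neighbours), not H1.
(B) contains an aldehyde (-CHO), which satisfies every atom and bond constraint.
(C) has an acetyl/ketone group (-C(=O)CH3) but the carbonyl carbon has H0 (two carbon neighbours), not H1.
So the answer is (B).

B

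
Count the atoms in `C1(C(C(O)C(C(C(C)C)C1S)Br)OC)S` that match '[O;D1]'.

Check the 15 heavy atoms by environment: 7× C (D3) → no; 3× C (D1) → no; 2× S (D1) → no; 1× O (D2) → no; 1× Br (D1) → no; 1× O (D1) → match.
That gives 1 matching atom.

1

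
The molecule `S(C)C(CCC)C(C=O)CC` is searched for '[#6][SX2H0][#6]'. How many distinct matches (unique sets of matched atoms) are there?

1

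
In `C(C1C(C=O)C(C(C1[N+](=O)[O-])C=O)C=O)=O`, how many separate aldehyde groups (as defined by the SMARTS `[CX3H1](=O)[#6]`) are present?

[CX3H1](=O)[#6] is the SMARTS for an aldehyde: an sp2 carbon with one H, double-bonded to O and single-bonded to carbon.
The molecule carries 4 separate instances of an aldehyde (-CHO) meeting every constraint; each maps to a distinct set of atoms, giving 4 matches.

4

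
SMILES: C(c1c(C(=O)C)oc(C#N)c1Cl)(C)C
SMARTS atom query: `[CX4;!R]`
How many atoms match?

The query [CX4;!R] means: aliphatic carbon with four total connections, not in a ring.
Check the 14 heavy atoms by environment: 1× o (aromatic, X2, in 5-ring) → no; 4× c (aromatic, X3, in 5-ring) → no; 1× Cl (X1, acyclic) → no; 1× C (X3, acyclic) → no; 1× O (X1, acyclic) → no; 4× C (X4, acyclic) → match; 1× C (X2, acyclic) → no; 1× N (X1, acyclic) → no.
That gives 4 matching atoms.

4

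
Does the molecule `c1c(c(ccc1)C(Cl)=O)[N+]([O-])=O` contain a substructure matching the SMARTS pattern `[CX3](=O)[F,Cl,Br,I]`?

Yes

The pattern [CX3](=O)[F,Cl,Br,I] describes a carbonyl carbon bonded to a halogen — an acyl halide.
The molecule carries an acyl chloride (-C(=O)Cl), whose atoms satisfy every constraint of the query, so the pattern matches.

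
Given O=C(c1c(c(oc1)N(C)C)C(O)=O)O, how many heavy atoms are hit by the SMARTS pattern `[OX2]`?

2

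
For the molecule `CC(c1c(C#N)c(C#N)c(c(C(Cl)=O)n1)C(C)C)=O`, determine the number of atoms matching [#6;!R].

The query [#6;!R] means: carbon not in any ring.
Check the 19 heavy atoms by environment: 1× n (aromatic, in 6-ring) → no; 5× c (aromatic, in 6-ring) → no; 8× C (acyclic) → match; 2× N (acyclic) → no; 2× O (acyclic) → no; 1× Cl (acyclic) → no.
That gives 8 matching atoms.

8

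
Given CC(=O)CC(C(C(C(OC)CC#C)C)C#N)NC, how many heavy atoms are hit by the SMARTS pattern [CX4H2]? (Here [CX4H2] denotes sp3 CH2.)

The query [CX4H2] means: sp3 carbon (X4) with exactly two hydrogens.
Check the 18 heavy atoms by environment: 2× C (H2, X4) → match; 4× C (H1, X4) → no; 1× C (H0, X3) → no; 1× O (H0, X1) → no; 4× C (H3, X4) → no; 2× C (H0, X2) → no; 1× C (H1, X2) → no; 1× N (H1, X3) → no; 1× N (H0, X1) → no; 1× O (H0, X2) → no.
That gives 2 matching atoms.

2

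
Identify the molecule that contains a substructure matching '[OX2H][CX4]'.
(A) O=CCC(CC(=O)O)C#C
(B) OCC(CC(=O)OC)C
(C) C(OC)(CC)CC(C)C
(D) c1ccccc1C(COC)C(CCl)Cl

B

[OX2H][CX4] describes a hydroxyl oxygen bound to an sp3 (X4) carbon (an aliphatic alcohol).
(A) has a carboxylic acid group (-C(=O)OH) but the -OH is on a CX3 carbonyl carbon, not a CX4 carbon.
(B) contains a hydroxyl group (-OH), which satisfies every atom and bond constraint.
(C) has a methoxy ether (-OCH3) but the oxygen has H0 (ether), not H1.
(D) has a methoxy ether (-OCH3) but the oxygen has H0 (ether), not H1.
So the answer is (B).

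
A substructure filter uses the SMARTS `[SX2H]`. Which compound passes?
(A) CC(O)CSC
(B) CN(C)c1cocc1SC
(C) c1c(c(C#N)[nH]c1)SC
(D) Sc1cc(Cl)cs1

[SX2H] describes an aliphatic sulfur with two connections, one being H (a thiol).
(A) has a methylthio ether (-SCH3) but the sulfur has H0 (bonded to two carbons), not H1.
(B) has a methylthio ether (-SCH3) but the sulfur has H0 (bonded to two carbons), not H1.
(C) has a methylthio ether (-SCH3) but the sulfur has H0 (bonded to two carbons), not H1.
(D) contains a thiol (-SH), which satisfies every atom and bond constraint.
So the answer is (D).

D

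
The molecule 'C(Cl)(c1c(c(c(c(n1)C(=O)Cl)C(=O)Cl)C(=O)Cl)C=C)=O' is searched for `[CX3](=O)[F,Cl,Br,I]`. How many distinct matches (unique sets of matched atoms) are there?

4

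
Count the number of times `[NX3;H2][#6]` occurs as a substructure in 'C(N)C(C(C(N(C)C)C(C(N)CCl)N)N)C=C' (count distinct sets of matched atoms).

4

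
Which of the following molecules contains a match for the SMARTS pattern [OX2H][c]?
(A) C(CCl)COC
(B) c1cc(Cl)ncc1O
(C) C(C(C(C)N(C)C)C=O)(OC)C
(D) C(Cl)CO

[OX2H][c] describes a hydroxyl oxygen attached to an aromatic carbon (a phenol).
(A) has a methoxy ether (-OCH3) but the oxygen has H0, not H1.
(B) contains a hydroxyl group (-OH), which satisfies every atom and bond constraint.
(C) has a methoxy ether (-OCH3) but the oxygen has H0, not H1.
(D) has a hydroxyl group (-OH) but the -OH is on an aliphatic carbon, not an aromatic c.
So the answer is (B).

B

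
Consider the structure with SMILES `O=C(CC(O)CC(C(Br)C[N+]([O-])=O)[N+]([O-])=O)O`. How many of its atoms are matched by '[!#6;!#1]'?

10

The query [!#6;!#1] means: not carbon and not hydrogen — any heteroatom.
Check the 17 heavy atoms by environment: 7× C → no; 2× N (charge +1) → match; 2× O (charge -1) → match; 5× O → match; 1× Br → match.
Summing the matching environments: 2 + 2 + 5 + 1 = 10 matching atoms.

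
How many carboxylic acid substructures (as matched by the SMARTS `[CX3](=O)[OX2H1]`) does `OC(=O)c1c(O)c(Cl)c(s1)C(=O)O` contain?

2

[CX3](=O)[OX2H1] is the SMARTS for a carboxylic acid: an sp2 carbon double-bonded to O and single-bonded to an -OH oxygen.
The molecule carries 2 separate instances of a carboxylic acid group (-C(=O)OH) meeting every constraint; each maps to a distinct set of atoms, giving 2 matches.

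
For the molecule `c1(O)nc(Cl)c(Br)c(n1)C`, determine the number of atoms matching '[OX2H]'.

1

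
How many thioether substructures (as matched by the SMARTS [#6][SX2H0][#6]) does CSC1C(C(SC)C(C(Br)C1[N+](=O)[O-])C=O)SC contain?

3

[#6][SX2H0][#6] is the SMARTS for a thioether: an aliphatic sulfur bridging two carbons with no H on the sulfur.
The molecule carries 3 separate instances of a methylthio ether (-SCH3) meeting every constraint; each maps to a distinct set of atoms, giving 3 matches.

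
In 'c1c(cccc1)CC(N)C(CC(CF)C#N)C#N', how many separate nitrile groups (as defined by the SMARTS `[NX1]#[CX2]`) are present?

2

[NX1]#[CX2] is the SMARTS for a nitrile: a nitrogen triple-bonded to a two-connected carbon.
The molecule carries 2 separate instances of a nitrile (-C#N) meeting every constraint; each maps to a distinct set of atoms, giving 2 matches.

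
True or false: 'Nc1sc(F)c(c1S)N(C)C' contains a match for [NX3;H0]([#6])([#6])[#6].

True

The pattern [NX3;H0]([#6])([#6])[#6] describes a trivalent nitrogen with no H, bonded to three carbons — a tertiary amine.
The molecule carries a dimethylamino group (-N(CH3)2), whose atoms satisfy every constraint of the query, so the pattern matches.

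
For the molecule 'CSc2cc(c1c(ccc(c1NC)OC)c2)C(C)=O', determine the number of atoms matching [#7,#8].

3

The query [#7,#8] means: nitrogen or oxygen (comma = OR).
Check the 19 heavy atoms by environment: 10× c (aromatic) → no; 5× C → no; 2× O → match; 1× N → match; 1× S → no.
Summing the matching environments: 2 + 1 = 3 matching atoms.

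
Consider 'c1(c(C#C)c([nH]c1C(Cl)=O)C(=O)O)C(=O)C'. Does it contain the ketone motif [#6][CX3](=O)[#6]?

The pattern [#6][CX3](=O)[#6] describes a carbonyl carbon (no H) flanked by two carbons — a ketone.
The molecule carries an acetyl/ketone group (-C(=O)CH3), whose atoms satisfy every constraint of the query, so the pattern matches.

Yes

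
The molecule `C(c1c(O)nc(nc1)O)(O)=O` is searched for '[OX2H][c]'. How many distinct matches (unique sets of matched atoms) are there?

2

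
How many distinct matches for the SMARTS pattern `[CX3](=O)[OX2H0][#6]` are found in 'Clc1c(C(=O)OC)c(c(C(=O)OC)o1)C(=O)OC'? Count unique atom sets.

[CX3](=O)[OX2H0][#6] is the SMARTS for an ester: a carbonyl carbon bonded to an oxygen that is itself bonded to carbon (no H on that O).
The molecule carries 3 separate instances of a methyl-ester group (-C(=O)OCH3) meeting every constraint; each maps to a distinct set of atoms, giving 3 matches.

3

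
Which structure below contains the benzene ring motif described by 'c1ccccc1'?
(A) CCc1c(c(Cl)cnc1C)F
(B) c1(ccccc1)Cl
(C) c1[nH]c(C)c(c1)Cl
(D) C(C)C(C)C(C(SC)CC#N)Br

B

c1ccccc1 describes six aromatic carbons in a ring (a benzene ring).
(A) has a methyl group (-CH3) but no six-membered all-carbon aromatic ring is present.
(B) contains the required atom environment, so the pattern matches.
(C) has a methyl group (-CH3) but no six-membered all-carbon aromatic ring is present.
(D) has a methyl group (-CH3) but no six-membered all-carbon aromatic ring is present.
So the answer is (B).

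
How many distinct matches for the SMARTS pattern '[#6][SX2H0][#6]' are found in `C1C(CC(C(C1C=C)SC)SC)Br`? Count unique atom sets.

[#6][SX2H0][#6] is the SMARTS for a thioether: an aliphatic sulfur bridging two carbons with no H on the sulfur.
The molecule carries 2 separate instances of a methylthio ether (-SCH3) meeting every constraint; each maps to a distinct set of atoms, giving 2 matches.

2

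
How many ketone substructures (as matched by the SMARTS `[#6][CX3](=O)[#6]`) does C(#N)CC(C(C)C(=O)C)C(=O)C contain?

2

[#6][CX3](=O)[#6] is the SMARTS for a ketone: a carbonyl carbon (no H) flanked by two carbons.
The molecule carries 2 separate instances of an acetyl/ketone group (-C(=O)CH3) meeting every constraint; each maps to a distinct set of atoms, giving 2 matches.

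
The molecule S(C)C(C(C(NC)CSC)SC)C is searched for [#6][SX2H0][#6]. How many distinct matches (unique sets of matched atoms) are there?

3

[#6][SX2H0][#6] is the SMARTS for a thioether: an aliphatic sulfur bridging two carbons with no H on the sulfur.
The molecule carries 3 separate instances of a methylthio ether (-SCH3) meeting every constraint; each maps to a distinct set of atoms, giving 3 matches.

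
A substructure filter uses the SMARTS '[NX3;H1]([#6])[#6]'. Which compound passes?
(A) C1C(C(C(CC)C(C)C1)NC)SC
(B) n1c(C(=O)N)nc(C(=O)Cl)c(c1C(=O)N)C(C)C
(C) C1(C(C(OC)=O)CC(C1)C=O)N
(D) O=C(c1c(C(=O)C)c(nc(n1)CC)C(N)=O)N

A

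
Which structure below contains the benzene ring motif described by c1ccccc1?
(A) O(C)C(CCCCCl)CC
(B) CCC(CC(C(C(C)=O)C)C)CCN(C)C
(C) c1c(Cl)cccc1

c1ccccc1 describes six aromatic carbons in a ring (a benzene ring).
(A) has a methyl group (-CH3) but no six-membered all-carbon aromatic ring is present.
(B) has a methyl group (-CH3) but no six-membered all-carbon aromatic ring is present.
(C) contains the required atom environment, so the pattern matches.
So the answer is (C).

C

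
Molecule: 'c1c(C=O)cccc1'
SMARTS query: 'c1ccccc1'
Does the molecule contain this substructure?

Yes

The pattern c1ccccc1 describes six aromatic carbons in a ring — a benzene ring.
The required atom environment is present in the molecule, so the pattern matches.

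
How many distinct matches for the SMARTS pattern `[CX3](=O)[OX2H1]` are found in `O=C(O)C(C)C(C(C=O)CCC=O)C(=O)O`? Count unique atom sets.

2

[CX3](=O)[OX2H1] is the SMARTS for a carboxylic acid: an sp2 carbon double-bonded to O and single-bonded to an -OH oxygen.
The molecule carries 2 separate instances of a carboxylic acid group (-C(=O)OH) meeting every constraint; each maps to a distinct set of atoms, giving 2 matches.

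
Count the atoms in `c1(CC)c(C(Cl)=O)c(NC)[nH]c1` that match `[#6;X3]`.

5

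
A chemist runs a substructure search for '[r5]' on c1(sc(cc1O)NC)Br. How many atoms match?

Check the 9 heavy atoms by environment: 1× s (aromatic, in 5-ring) → match; 4× c (aromatic, in 5-ring) → match; 1× Br (acyclic) → no; 1× O (acyclic) → no; 1× N (acyclic) → no; 1× C (acyclic) → no.
Summing the matching environments: 1 + 4 = 5 matching atoms.

5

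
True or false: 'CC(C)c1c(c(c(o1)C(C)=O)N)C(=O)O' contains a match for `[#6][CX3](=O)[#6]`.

True

The pattern [#6][CX3](=O)[#6] describes a carbonyl carbon (no H) flanked by two carbons — a ketone.
The molecule carries an acetyl/ketone group (-C(=O)CH3), whose atoms satisfy every constraint of the query, so the pattern matches.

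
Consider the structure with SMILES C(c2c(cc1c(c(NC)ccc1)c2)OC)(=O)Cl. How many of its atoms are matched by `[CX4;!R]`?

The query [CX4;!R] means: aliphatic carbon with four total connections, not in a ring.
Check the 17 heavy atoms by environment: 10× c (aromatic, X3, in 6-ring) → no; 1× N (X3, acyclic) → no; 2× C (X4, acyclic) → match; 1× O (X2, acyclic) → no; 1× C (X3, acyclic) → no; 1× O (X1, acyclic) → no; 1× Cl (X1, acyclic) → no.
That gives 2 matching atoms.

2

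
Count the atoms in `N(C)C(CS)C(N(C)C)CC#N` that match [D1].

5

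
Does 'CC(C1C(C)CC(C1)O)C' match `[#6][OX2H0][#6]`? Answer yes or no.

No

The pattern [#6][OX2H0][#6] describes an aliphatic oxygen bridging two carbons with no H on the oxygen — an ether.
The closest candidate here is a hydroxyl group (-OH), but the oxygen has H1, not H0 bridging two carbons. No other fragment satisfies the full query, so there is no match.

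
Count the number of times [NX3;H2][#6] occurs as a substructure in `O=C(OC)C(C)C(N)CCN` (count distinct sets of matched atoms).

[NX3;H2][#6] is the SMARTS for a primary amine: a trivalent nitrogen with two H attached to carbon.
The molecule carries 2 separate instances of a primary amino group (-NH2) meeting every constraint; each maps to a distinct set of atoms, giving 2 matches.

2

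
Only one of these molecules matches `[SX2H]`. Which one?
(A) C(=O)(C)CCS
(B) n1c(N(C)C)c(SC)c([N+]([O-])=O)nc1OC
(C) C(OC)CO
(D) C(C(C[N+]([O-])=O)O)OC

A

[SX2H] describes an aliphatic sulfur with two connections, one being H (a thiol).
(A) contains a thiol (-SH), which satisfies every atom and bond constraint.
(B) has a methylthio ether (-SCH3) but the sulfur has H0 (bonded to two carbons), not H1.
(C) has a hydroxyl group (-OH) but it is an -OH, not an -SH.
(D) has a hydroxyl group (-OH) but it is an -OH, not an -SH.
So the answer is (A).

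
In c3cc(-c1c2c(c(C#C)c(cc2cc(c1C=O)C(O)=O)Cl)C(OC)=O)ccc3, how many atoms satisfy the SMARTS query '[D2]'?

10

The query [D2] means: atom with exactly two heavy-atom neighbours.
Check the 28 heavy atoms by environment: 9× c (aromatic, D3) → no; 7× c (aromatic, D2) → match; 2× C (D3) → no; 4× O (D1) → no; 1× O (D2) → match; 2× C (D1) → no; 2× C (D2) → match; 1× Cl (D1) → no.
Summing the matching environments: 7 + 1 + 2 = 10 matching atoms.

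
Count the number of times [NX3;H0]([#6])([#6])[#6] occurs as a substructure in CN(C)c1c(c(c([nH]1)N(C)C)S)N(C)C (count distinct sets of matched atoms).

[NX3;H0]([#6])([#6])[#6] is the SMARTS for a tertiary amine: a trivalent nitrogen with no H, bonded to three carbons.
The molecule carries 3 separate instances of a dimethylamino group (-N(CH3)2) meeting every constraint; each maps to a distinct set of atoms, giving 3 matches.

3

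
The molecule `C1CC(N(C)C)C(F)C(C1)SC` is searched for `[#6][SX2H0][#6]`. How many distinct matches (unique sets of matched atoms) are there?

[#6][SX2H0][#6] is the SMARTS for a thioether: an aliphatic sulfur bridging two carbons with no H on the sulfur.
Exactly one fragment in the molecule meets all constraints, giving 1 match.

1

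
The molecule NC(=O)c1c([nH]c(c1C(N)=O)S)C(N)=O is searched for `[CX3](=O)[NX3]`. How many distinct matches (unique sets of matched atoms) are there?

[CX3](=O)[NX3] is the SMARTS for an amide: a carbonyl carbon bonded to a trivalent nitrogen.
The molecule carries 3 separate instances of a primary amide (-C(=O)NH2) meeting every constraint; each maps to a distinct set of atoms, giving 3 matches.

3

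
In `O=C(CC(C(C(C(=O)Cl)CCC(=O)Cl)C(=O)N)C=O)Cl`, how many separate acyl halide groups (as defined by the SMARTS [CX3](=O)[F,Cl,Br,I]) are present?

3

[CX3](=O)[F,Cl,Br,I] is the SMARTS for an acyl halide: a carbonyl carbon bonded to a halogen.
The molecule carries 3 separate instances of an acyl chloride (-C(=O)Cl) meeting every constraint; each maps to a distinct set of atoms, giving 3 matches.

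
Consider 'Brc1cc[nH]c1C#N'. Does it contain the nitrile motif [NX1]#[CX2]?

The pattern [NX1]#[CX2] describes a nitrogen triple-bonded to a two-connected carbon — a nitrile.
The molecule carries a nitrile (-C#N), whose atoms satisfy every constraint of the query, so the pattern matches.

Yes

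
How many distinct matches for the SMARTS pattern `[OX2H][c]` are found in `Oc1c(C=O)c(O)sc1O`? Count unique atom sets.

3

[OX2H][c] is the SMARTS for a phenol: a hydroxyl oxygen attached to an aromatic carbon.
The molecule carries 3 separate instances of a hydroxyl group (-OH) meeting every constraint; each maps to a distinct set of atoms, giving 3 matches.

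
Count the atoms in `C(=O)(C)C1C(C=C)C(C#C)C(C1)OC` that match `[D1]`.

5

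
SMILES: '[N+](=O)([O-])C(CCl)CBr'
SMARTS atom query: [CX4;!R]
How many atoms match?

3

The query [CX4;!R] means: aliphatic carbon with four total connections, not in a ring.
Check the 8 heavy atoms by environment: 3× C (X4, acyclic) → match; 1× Cl (X1, acyclic) → no; 1× N (charge +1, X3, acyclic) → no; 1× O (charge -1, X1, acyclic) → no; 1× O (X1, acyclic) → no; 1× Br (X1, acyclic) → no.
That gives 3 matching atoms.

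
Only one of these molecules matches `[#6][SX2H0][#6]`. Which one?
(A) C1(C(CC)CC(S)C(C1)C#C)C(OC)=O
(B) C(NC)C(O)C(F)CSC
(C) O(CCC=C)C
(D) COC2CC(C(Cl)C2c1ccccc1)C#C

B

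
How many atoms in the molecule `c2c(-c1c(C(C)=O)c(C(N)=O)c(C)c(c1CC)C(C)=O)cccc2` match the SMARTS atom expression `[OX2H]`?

0

Check the 24 heavy atoms by environment: 7× c (aromatic, H0, X3) → no; 3× C (H0, X3) → no; 3× O (H0, X1) → no; 4× C (H3, X4) → no; 1× C (H2, X4) → no; 1× N (H2, X3) → no; 5× c (aromatic, H1, X3) → no.
No environment satisfies the query, so 0 matching atoms.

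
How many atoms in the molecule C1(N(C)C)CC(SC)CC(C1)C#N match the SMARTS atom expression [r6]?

The query [r6] means: r6 matches atoms in a six-membered ring.
Check the 13 heavy atoms by environment: 6× C (in 6-ring) → match; 4× C (acyclic) → no; 2× N (acyclic) → no; 1× S (acyclic) → no.
That gives 6 matching atoms.

6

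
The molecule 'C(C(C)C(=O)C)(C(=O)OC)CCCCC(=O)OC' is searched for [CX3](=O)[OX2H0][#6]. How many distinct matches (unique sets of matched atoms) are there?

2

[CX3](=O)[OX2H0][#6] is the SMARTS for an ester: a carbonyl carbon bonded to an oxygen that is itself bonded to carbon (no H on that O).
The molecule carries 2 separate instances of a methyl-ester group (-C(=O)OCH3) meeting every constraint; each maps to a distinct set of atoms, giving 2 matches.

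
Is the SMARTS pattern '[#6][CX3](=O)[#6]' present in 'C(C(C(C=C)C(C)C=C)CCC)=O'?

The pattern [#6][CX3](=O)[#6] describes a carbonyl carbon (no H) flanked by two carbons — a ketone.
The closest candidate here is an aldehyde (-CHO), but the carbonyl carbon has H1, so it is not flanked by two carbons. No other fragment satisfies the full query, so there is no match.

No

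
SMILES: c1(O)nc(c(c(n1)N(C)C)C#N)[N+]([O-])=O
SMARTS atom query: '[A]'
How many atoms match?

9

Check the 15 heavy atoms by environment: 2× n (aromatic) → no; 4× c (aromatic) → no; 2× N → match; 3× C → match; 1× N (charge +1) → match; 1× O (charge -1) → match; 2× O → match.
Summing the matching environments: 2 + 3 + 1 + 1 + 2 = 9 matching atoms.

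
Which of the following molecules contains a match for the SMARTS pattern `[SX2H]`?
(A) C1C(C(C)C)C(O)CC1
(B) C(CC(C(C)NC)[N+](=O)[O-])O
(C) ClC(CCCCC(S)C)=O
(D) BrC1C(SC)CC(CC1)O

[SX2H] describes an aliphatic sulfur with two connections, one being H (a thiol).
(A) has a hydroxyl group (-OH) but it is an -OH, not an -SH.
(B) has a hydroxyl group (-OH) but it is an -OH, not an -SH.
(C) contains a thiol (-SH), which satisfies every atom and bond constraint.
(D) has a hydroxyl group (-OH) but it is an -OH, not an -SH.
So the answer is (C).

C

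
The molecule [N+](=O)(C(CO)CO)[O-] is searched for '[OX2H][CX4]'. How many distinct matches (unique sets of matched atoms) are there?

[OX2H][CX4] is the SMARTS for an aliphatic alcohol: a hydroxyl oxygen bound to an sp3 (X4) carbon.
The molecule carries 2 separate instances of a hydroxyl group (-OH) meeting every constraint; each maps to a distinct set of atoms, giving 2 matches.

2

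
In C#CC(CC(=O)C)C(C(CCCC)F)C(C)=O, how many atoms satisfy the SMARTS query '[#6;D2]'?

5

The query [#6;D2] means: any carbon bonded to exactly two heavy atoms.
Check the 17 heavy atoms by environment: 5× C (D2) → match; 5× C (D3) → no; 2× O (D1) → no; 4× C (D1) → no; 1× F (D1) → no.
That gives 5 matching atoms.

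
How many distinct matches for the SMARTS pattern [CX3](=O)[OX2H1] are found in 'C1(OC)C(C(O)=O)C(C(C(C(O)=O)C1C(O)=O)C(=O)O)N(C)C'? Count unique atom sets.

[CX3](=O)[OX2H1] is the SMARTS for a carboxylic acid: an sp2 carbon double-bonded to O and single-bonded to an -OH oxygen.
The molecule carries 4 separate instances of a carboxylic acid group (-C(=O)OH) meeting every constraint; each maps to a distinct set of atoms, giving 4 matches.

4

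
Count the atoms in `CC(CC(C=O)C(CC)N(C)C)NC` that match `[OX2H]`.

0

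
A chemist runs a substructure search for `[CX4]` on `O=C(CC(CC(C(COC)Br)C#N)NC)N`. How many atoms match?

8

The query [CX4] means: C with X4: aliphatic carbon with exactly 4 total connections (bonds + H).
Check the 16 heavy atoms by environment: 8× C (X4) → match; 1× Br (X1) → no; 1× O (X2) → no; 1× C (X2) → no; 1× N (X1) → no; 2× N (X3) → no; 1× C (X3) → no; 1× O (X1) → no.
That gives 8 matching atoms.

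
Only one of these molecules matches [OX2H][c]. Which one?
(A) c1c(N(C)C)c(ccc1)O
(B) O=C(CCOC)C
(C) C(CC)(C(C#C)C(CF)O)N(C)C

[OX2H][c] describes a hydroxyl oxygen attached to an aromatic carbon (a phenol).
(A) contains a hydroxyl group (-OH), which satisfies every atom and bond constraint.
(B) has a methoxy ether (-OCH3) but the oxygen has H0, not H1.
(C) has a hydroxyl group (-OH) but the -OH is on an aliphatic carbon, not an aromatic c.
So the answer is (A).

A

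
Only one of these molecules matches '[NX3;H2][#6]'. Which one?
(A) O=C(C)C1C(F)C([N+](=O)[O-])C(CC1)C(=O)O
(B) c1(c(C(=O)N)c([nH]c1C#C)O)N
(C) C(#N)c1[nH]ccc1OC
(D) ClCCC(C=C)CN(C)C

B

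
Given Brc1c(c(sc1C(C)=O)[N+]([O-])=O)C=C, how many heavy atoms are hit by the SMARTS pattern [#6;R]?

The query [#6;R] means: carbon that is part of a ring.
Check the 14 heavy atoms by environment: 1× s (aromatic, in 5-ring) → no; 4× c (aromatic, in 5-ring) → match; 1× N (charge +1, acyclic) → no; 1× O (charge -1, acyclic) → no; 2× O (acyclic) → no; 4× C (acyclic) → no; 1× Br (acyclic) → no.
That gives 4 matching atoms.

4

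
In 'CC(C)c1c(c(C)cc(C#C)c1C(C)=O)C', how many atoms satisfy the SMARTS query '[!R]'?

Check the 16 heavy atoms by environment: 6× c (aromatic, in 6-ring) → no; 9× C (acyclic) → match; 1× O (acyclic) → match.
Summing the matching environments: 9 + 1 = 10 matching atoms.

10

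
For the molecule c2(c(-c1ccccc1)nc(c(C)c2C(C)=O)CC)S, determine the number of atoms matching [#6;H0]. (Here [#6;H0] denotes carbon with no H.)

7

The query [#6;H0] means: any carbon with no attached hydrogen.
Check the 19 heavy atoms by environment: 1× n (aromatic, H0) → no; 6× c (aromatic, H0) → match; 1× C (H2) → no; 3× C (H3) → no; 1× S (H1) → no; 1× C (H0) → match; 1× O (H0) → no; 5× c (aromatic, H1) → no.
Summing the matching environments: 6 + 1 = 7 matching atoms.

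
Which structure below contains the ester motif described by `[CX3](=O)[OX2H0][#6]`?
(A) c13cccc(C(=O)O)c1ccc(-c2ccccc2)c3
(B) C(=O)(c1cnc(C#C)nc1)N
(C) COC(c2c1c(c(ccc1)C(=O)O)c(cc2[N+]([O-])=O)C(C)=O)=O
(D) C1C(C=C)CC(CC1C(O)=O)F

[CX3](=O)[OX2H0][#6] describes a carbonyl carbon bonded to an oxygen that is itself bonded to carbon (no H on that O) (an ester).
(A) has a carboxylic acid group (-C(=O)OH) but the singly-bonded O carries H (OX2H1, not H0).
(B) has a primary amide (-C(=O)NH2) but the carbonyl is bonded to N, not to an O-C linkage.
(C) contains a methyl-ester group (-C(=O)OCH3), which satisfies every atom and bond constraint.
(D) has a carboxylic acid group (-C(=O)OH) but the singly-bonded O carries H (OX2H1, not H0).
So the answer is (C).

C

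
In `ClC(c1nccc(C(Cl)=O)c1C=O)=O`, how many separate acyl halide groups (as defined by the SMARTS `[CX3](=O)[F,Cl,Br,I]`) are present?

2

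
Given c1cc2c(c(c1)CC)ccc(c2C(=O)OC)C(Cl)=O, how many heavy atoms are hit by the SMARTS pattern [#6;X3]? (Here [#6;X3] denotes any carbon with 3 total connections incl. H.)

12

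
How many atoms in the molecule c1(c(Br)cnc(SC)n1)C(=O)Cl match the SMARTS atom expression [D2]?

The query [D2] means: atom with exactly two heavy-atom neighbours.
Check the 12 heavy atoms by environment: 2× n (aromatic, D2) → match; 3× c (aromatic, D3) → no; 1× c (aromatic, D2) → match; 1× Br (D1) → no; 1× S (D2) → match; 1× C (D1) → no; 1× C (D3) → no; 1× O (D1) → no; 1× Cl (D1) → no.
Summing the matching environments: 2 + 1 + 1 = 4 matching atoms.

4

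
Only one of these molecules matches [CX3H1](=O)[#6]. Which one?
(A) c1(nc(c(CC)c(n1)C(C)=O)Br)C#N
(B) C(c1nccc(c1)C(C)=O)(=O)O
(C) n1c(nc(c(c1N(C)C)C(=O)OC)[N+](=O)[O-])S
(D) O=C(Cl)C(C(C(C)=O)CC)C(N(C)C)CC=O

[CX3H1](=O)[#6] describes an sp2 carbon with one H, double-bonded to O and single-bonded to carbon (an aldehyde).
(A) has an acetyl/ketone group (-C(=O)CH3) but the carbonyl carbon has H0 (two carbon neighbours), not H1.
(B) has a carboxylic acid group (-C(=O)OH) but the carbonyl carbon has H0 and is bonded to O, not H1.
(C) has a methyl-ester group (-C(=O)OCH3) but the carbonyl carbon has H0, not H1.
(D) contains an aldehyde (-CHO), which satisfies every atom and bond constraint.
So the answer is (D).

D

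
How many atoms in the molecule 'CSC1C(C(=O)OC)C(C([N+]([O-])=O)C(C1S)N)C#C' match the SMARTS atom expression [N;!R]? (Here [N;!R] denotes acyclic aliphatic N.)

2

The query [N;!R] means: aliphatic nitrogen not in a ring.
Check the 19 heavy atoms by environment: 6× C (in 6-ring) → no; 1× N (charge +1, acyclic) → match; 1× O (charge -1, acyclic) → no; 3× O (acyclic) → no; 2× S (acyclic) → no; 5× C (acyclic) → no; 1× N (acyclic) → match.
Summing the matching environments: 1 + 1 = 2 matching atoms.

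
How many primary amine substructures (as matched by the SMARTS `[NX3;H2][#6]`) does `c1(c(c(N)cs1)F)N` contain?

[NX3;H2][#6] is the SMARTS for a primary amine: a trivalent nitrogen with two H attached to carbon.
The molecule carries 2 separate instances of a primary amino group (-NH2) meeting every constraint; each maps to a distinct set of atoms, giving 2 matches.

2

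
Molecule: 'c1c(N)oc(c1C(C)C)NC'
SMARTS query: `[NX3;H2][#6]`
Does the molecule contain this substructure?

Yes

The pattern [NX3;H2][#6] describes a trivalent nitrogen with two H attached to carbon — a primary amine.
The molecule carries a primary amino group (-NH2), whose atoms satisfy every constraint of the query, so the pattern matches.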